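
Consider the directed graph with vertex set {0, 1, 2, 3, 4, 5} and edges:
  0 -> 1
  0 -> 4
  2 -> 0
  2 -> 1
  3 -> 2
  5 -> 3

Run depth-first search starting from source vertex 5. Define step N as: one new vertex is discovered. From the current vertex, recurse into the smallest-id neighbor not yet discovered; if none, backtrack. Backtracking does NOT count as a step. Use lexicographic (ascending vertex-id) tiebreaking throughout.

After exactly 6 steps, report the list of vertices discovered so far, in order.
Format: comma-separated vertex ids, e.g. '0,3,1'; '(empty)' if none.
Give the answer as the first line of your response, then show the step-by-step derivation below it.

5,3,2,0,1,4

step 1: discover 5; path=5; order=5
step 2: discover 3; path=5>3; order=5,3
step 3: discover 2; path=5>3>2; order=5,3,2
step 4: discover 0; path=5>3>2>0; order=5,3,2,0
step 5: discover 1; path=5>3>2>0>1; order=5,3,2,0,1
step 6: discover 4; path=5>3>2>0>4; order=5,3,2,0,1,4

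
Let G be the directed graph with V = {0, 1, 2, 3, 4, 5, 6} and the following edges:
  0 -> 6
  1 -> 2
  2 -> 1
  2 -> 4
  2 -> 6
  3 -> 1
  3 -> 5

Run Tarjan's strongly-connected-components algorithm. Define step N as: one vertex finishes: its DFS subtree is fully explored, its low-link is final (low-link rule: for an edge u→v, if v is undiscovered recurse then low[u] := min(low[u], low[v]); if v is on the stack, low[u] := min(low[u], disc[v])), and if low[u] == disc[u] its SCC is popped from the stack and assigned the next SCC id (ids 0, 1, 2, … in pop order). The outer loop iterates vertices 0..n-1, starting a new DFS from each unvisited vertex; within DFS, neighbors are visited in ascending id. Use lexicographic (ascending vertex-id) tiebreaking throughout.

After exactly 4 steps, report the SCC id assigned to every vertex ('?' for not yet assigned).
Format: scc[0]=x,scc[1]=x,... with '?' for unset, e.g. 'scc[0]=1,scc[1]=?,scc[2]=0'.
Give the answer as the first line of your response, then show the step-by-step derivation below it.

scc[0]=1,scc[1]=?,scc[2]=?,scc[3]=?,scc[4]=2,scc[5]=?,scc[6]=0

step 1: low=(low[0]=0,low[1]=?,low[2]=?,low[3]=?,low[4]=?,low[5]=?,low[6]=1); scc=(scc[0]=?,scc[1]=?,scc[2]=?,scc[3]=?,scc[4]=?,scc[5]=?,scc[6]=0)
step 2: low=(low[0]=0,low[1]=?,low[2]=?,low[3]=?,low[4]=?,low[5]=?,low[6]=1); scc=(scc[0]=1,scc[1]=?,scc[2]=?,scc[3]=?,scc[4]=?,scc[5]=?,scc[6]=0)
step 3: low=(low[0]=0,low[1]=2,low[2]=2,low[3]=?,low[4]=4,low[5]=?,low[6]=1); scc=(scc[0]=1,scc[1]=?,scc[2]=?,scc[3]=?,scc[4]=2,scc[5]=?,scc[6]=0)
step 4: low=(low[0]=0,low[1]=2,low[2]=2,low[3]=?,low[4]=4,low[5]=?,low[6]=1); scc=(scc[0]=1,scc[1]=?,scc[2]=?,scc[3]=?,scc[4]=2,scc[5]=?,scc[6]=0)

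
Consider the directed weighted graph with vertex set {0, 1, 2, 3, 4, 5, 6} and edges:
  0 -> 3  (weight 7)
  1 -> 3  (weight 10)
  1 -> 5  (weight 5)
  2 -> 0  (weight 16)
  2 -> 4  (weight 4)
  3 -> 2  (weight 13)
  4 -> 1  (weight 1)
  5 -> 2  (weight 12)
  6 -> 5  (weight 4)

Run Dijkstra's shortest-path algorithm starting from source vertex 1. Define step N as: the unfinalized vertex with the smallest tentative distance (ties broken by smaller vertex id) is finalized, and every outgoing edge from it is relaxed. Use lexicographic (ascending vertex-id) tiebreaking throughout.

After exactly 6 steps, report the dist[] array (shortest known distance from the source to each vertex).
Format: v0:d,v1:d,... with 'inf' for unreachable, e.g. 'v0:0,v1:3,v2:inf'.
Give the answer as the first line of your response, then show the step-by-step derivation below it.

v0:33,v1:0,v2:17,v3:10,v4:21,v5:5,v6:inf

step 1: dist = v0:inf,v1:0,v2:inf,v3:10,v4:inf,v5:5,v6:inf
step 2: dist = v0:inf,v1:0,v2:17,v3:10,v4:inf,v5:5,v6:inf
step 3: dist = v0:inf,v1:0,v2:17,v3:10,v4:inf,v5:5,v6:inf
step 4: dist = v0:33,v1:0,v2:17,v3:10,v4:21,v5:5,v6:inf
step 5: dist = v0:33,v1:0,v2:17,v3:10,v4:21,v5:5,v6:inf
step 6: dist = v0:33,v1:0,v2:17,v3:10,v4:21,v5:5,v6:inf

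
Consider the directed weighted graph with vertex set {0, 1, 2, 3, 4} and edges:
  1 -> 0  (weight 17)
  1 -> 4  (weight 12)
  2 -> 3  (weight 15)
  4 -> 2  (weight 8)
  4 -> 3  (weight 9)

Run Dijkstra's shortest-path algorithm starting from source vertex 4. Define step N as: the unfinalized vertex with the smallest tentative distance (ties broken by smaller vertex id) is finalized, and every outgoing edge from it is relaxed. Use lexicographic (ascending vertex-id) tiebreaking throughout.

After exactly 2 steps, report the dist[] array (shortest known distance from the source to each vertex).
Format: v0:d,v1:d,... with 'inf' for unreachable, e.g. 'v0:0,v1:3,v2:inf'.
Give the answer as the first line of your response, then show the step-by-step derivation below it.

v0:inf,v1:inf,v2:8,v3:9,v4:0

step 1: dist = v0:inf,v1:inf,v2:8,v3:9,v4:0
step 2: dist = v0:inf,v1:inf,v2:8,v3:9,v4:0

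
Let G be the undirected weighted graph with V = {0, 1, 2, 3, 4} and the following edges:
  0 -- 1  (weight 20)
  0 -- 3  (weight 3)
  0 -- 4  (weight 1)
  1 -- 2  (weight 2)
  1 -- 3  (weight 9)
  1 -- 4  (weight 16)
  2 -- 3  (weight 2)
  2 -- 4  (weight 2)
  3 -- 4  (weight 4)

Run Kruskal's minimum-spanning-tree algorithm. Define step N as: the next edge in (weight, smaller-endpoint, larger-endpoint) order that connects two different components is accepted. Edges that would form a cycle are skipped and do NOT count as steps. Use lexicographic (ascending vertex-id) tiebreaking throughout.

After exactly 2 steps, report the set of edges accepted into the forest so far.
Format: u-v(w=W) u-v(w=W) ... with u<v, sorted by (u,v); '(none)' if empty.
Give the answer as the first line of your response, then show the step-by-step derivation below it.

0-4(w=1) 1-2(w=2)

step 1: add edge 0-4 (w=1); MST = {0-4(w=1)}
step 2: add edge 1-2 (w=2); MST = {0-4(w=1) 1-2(w=2)}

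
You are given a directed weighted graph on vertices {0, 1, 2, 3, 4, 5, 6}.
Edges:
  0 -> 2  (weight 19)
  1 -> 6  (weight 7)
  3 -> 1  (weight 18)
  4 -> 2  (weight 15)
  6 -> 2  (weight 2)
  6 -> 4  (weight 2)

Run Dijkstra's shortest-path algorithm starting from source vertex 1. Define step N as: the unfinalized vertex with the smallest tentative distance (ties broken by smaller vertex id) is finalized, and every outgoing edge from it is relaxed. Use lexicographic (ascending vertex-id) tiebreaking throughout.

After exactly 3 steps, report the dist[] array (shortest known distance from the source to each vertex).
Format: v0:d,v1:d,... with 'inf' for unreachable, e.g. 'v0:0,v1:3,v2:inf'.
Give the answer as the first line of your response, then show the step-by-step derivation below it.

v0:inf,v1:0,v2:9,v3:inf,v4:9,v5:inf,v6:7

step 1: dist = v0:inf,v1:0,v2:inf,v3:inf,v4:inf,v5:inf,v6:7
step 2: dist = v0:inf,v1:0,v2:9,v3:inf,v4:9,v5:inf,v6:7
step 3: dist = v0:inf,v1:0,v2:9,v3:inf,v4:9,v5:inf,v6:7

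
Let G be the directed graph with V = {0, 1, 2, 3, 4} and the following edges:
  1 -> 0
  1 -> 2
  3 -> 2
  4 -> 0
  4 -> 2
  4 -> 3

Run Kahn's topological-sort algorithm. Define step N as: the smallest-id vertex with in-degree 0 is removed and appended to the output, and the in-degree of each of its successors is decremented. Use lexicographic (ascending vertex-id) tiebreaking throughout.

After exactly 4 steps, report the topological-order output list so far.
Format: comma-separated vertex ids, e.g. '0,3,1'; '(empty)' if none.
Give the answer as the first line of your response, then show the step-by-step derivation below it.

1,4,0,3

step 1: output 1; order=[1]; indeg=(1,0,2,1,0)
step 2: output 4; order=[1,4]; indeg=(0,0,1,0,0)
step 3: output 0; order=[1,4,0]; indeg=(0,0,1,0,0)
step 4: output 3; order=[1,4,0,3]; indeg=(0,0,0,0,0)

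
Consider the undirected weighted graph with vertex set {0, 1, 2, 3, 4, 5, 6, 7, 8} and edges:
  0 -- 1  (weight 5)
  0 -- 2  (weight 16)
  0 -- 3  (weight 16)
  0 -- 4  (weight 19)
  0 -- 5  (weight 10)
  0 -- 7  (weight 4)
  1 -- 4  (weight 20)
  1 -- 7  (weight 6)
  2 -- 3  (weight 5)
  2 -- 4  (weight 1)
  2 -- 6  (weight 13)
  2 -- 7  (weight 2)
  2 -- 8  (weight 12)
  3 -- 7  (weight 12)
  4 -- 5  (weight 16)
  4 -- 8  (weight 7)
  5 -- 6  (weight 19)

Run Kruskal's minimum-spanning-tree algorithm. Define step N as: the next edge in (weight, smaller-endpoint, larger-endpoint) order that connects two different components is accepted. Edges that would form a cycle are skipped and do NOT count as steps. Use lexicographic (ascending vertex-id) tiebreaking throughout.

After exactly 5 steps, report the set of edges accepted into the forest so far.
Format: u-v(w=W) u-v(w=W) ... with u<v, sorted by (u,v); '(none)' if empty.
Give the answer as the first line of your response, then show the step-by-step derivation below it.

0-1(w=5) 0-7(w=4) 2-3(w=5) 2-4(w=1) 2-7(w=2)

step 1: add edge 2-4 (w=1); MST = {2-4(w=1)}
step 2: add edge 2-7 (w=2); MST = {2-4(w=1) 2-7(w=2)}
step 3: add edge 0-7 (w=4); MST = {0-7(w=4) 2-4(w=1) 2-7(w=2)}
step 4: add edge 0-1 (w=5); MST = {0-1(w=5) 0-7(w=4) 2-4(w=1) 2-7(w=2)}
step 5: add edge 2-3 (w=5); MST = {0-1(w=5) 0-7(w=4) 2-3(w=5) 2-4(w=1) 2-7(w=2)}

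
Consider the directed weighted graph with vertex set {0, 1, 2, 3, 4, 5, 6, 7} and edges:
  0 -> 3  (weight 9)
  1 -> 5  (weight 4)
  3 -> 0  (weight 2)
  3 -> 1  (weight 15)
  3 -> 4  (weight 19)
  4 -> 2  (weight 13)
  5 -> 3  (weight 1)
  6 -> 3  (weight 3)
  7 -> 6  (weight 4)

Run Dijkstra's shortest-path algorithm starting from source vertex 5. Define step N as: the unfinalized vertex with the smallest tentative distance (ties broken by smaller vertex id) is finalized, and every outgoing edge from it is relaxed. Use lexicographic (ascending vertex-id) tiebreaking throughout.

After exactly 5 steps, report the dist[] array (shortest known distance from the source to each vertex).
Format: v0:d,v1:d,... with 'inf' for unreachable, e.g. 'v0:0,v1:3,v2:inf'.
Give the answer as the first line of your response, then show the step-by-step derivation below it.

v0:3,v1:16,v2:33,v3:1,v4:20,v5:0,v6:inf,v7:inf

step 1: dist = v0:inf,v1:inf,v2:inf,v3:1,v4:inf,v5:0,v6:inf,v7:inf
step 2: dist = v0:3,v1:16,v2:inf,v3:1,v4:20,v5:0,v6:inf,v7:inf
step 3: dist = v0:3,v1:16,v2:inf,v3:1,v4:20,v5:0,v6:inf,v7:inf
step 4: dist = v0:3,v1:16,v2:inf,v3:1,v4:20,v5:0,v6:inf,v7:inf
step 5: dist = v0:3,v1:16,v2:33,v3:1,v4:20,v5:0,v6:inf,v7:inf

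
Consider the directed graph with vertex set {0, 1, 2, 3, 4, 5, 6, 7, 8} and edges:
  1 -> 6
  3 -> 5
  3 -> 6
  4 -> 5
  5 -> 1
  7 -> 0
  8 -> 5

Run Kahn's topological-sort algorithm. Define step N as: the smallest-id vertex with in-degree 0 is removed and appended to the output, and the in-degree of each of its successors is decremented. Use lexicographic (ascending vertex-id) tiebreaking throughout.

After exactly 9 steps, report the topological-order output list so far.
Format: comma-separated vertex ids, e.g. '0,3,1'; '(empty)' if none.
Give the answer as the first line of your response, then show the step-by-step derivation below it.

2,3,4,7,0,8,5,1,6

step 1: output 2; order=[2]; indeg=(1,1,0,0,0,3,2,0,0)
step 2: output 3; order=[2,3]; indeg=(1,1,0,0,0,2,1,0,0)
step 3: output 4; order=[2,3,4]; indeg=(1,1,0,0,0,1,1,0,0)
step 4: output 7; order=[2,3,4,7]; indeg=(0,1,0,0,0,1,1,0,0)
step 5: output 0; order=[2,3,4,7,0]; indeg=(0,1,0,0,0,1,1,0,0)
step 6: output 8; order=[2,3,4,7,0,8]; indeg=(0,1,0,0,0,0,1,0,0)
step 7: output 5; order=[2,3,4,7,0,8,5]; indeg=(0,0,0,0,0,0,1,0,0)
step 8: output 1; order=[2,3,4,7,0,8,5,1]; indeg=(0,0,0,0,0,0,0,0,0)
step 9: output 6; order=[2,3,4,7,0,8,5,1,6]; indeg=(0,0,0,0,0,0,0,0,0)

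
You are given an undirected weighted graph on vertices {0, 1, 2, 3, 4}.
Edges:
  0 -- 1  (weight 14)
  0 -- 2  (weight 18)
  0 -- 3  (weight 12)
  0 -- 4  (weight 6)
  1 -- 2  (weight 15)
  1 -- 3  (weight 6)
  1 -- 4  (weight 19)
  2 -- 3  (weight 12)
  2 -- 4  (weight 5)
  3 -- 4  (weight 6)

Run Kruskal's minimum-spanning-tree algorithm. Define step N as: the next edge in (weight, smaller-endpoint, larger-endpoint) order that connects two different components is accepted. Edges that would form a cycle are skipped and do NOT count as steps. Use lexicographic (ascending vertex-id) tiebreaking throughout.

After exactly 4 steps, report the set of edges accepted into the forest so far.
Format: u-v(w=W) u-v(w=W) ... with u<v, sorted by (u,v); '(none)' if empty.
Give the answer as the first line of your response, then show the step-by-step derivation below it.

0-4(w=6) 1-3(w=6) 2-4(w=5) 3-4(w=6)

step 1: add edge 2-4 (w=5); MST = {2-4(w=5)}
step 2: add edge 0-4 (w=6); MST = {0-4(w=6) 2-4(w=5)}
step 3: add edge 1-3 (w=6); MST = {0-4(w=6) 1-3(w=6) 2-4(w=5)}
step 4: add edge 3-4 (w=6); MST = {0-4(w=6) 1-3(w=6) 2-4(w=5) 3-4(w=6)}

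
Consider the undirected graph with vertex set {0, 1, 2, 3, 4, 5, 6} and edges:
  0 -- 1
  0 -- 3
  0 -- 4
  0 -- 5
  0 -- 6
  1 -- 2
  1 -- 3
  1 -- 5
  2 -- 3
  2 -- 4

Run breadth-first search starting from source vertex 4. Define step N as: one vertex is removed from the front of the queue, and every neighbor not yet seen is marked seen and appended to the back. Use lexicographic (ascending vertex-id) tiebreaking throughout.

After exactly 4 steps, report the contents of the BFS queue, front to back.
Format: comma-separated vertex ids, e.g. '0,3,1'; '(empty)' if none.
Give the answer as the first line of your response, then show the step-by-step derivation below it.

3,5,6

step 1: dequeue 4; queue=[0,2]; order=4
step 2: dequeue 0; queue=[2,1,3,5,6]; order=4,0
step 3: dequeue 2; queue=[1,3,5,6]; order=4,0,2
step 4: dequeue 1; queue=[3,5,6]; order=4,0,2,1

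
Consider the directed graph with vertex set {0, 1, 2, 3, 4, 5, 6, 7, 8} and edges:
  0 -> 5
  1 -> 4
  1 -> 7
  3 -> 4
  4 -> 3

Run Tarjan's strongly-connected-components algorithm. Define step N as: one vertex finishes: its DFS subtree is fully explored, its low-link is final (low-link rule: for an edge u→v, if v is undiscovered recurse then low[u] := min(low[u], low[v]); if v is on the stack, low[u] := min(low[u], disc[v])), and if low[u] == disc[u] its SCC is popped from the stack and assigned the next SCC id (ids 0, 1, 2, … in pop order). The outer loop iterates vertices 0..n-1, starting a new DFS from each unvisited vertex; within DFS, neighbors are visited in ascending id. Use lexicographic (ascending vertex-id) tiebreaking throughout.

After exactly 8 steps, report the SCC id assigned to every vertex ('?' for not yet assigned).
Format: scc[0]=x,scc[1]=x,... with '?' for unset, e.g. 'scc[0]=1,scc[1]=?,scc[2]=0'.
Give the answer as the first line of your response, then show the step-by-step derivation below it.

scc[0]=1,scc[1]=4,scc[2]=5,scc[3]=2,scc[4]=2,scc[5]=0,scc[6]=6,scc[7]=3,scc[8]=?

step 1: low=(low[0]=0,low[1]=?,low[2]=?,low[3]=?,low[4]=?,low[5]=1,low[6]=?,low[7]=?,low[8]=?); scc=(scc[0]=?,scc[1]=?,scc[2]=?,scc[3]=?,scc[4]=?,scc[5]=0,scc[6]=?,scc[7]=?,scc[8]=?)
step 2: low=(low[0]=0,low[1]=?,low[2]=?,low[3]=?,low[4]=?,low[5]=1,low[6]=?,low[7]=?,low[8]=?); scc=(scc[0]=1,scc[1]=?,scc[2]=?,scc[3]=?,scc[4]=?,scc[5]=0,scc[6]=?,scc[7]=?,scc[8]=?)
step 3: low=(low[0]=0,low[1]=2,low[2]=?,low[3]=3,low[4]=3,low[5]=1,low[6]=?,low[7]=?,low[8]=?); scc=(scc[0]=1,scc[1]=?,scc[2]=?,scc[3]=?,scc[4]=?,scc[5]=0,scc[6]=?,scc[7]=?,scc[8]=?)
step 4: low=(low[0]=0,low[1]=2,low[2]=?,low[3]=3,low[4]=3,low[5]=1,low[6]=?,low[7]=?,low[8]=?); scc=(scc[0]=1,scc[1]=?,scc[2]=?,scc[3]=2,scc[4]=2,scc[5]=0,scc[6]=?,scc[7]=?,scc[8]=?)
step 5: low=(low[0]=0,low[1]=2,low[2]=?,low[3]=3,low[4]=3,low[5]=1,low[6]=?,low[7]=5,low[8]=?); scc=(scc[0]=1,scc[1]=?,scc[2]=?,scc[3]=2,scc[4]=2,scc[5]=0,scc[6]=?,scc[7]=3,scc[8]=?)
step 6: low=(low[0]=0,low[1]=2,low[2]=?,low[3]=3,low[4]=3,low[5]=1,low[6]=?,low[7]=5,low[8]=?); scc=(scc[0]=1,scc[1]=4,scc[2]=?,scc[3]=2,scc[4]=2,scc[5]=0,scc[6]=?,scc[7]=3,scc[8]=?)
step 7: low=(low[0]=0,low[1]=2,low[2]=6,low[3]=3,low[4]=3,low[5]=1,low[6]=?,low[7]=5,low[8]=?); scc=(scc[0]=1,scc[1]=4,scc[2]=5,scc[3]=2,scc[4]=2,scc[5]=0,scc[6]=?,scc[7]=3,scc[8]=?)
step 8: low=(low[0]=0,low[1]=2,low[2]=6,low[3]=3,low[4]=3,low[5]=1,low[6]=7,low[7]=5,low[8]=?); scc=(scc[0]=1,scc[1]=4,scc[2]=5,scc[3]=2,scc[4]=2,scc[5]=0,scc[6]=6,scc[7]=3,scc[8]=?)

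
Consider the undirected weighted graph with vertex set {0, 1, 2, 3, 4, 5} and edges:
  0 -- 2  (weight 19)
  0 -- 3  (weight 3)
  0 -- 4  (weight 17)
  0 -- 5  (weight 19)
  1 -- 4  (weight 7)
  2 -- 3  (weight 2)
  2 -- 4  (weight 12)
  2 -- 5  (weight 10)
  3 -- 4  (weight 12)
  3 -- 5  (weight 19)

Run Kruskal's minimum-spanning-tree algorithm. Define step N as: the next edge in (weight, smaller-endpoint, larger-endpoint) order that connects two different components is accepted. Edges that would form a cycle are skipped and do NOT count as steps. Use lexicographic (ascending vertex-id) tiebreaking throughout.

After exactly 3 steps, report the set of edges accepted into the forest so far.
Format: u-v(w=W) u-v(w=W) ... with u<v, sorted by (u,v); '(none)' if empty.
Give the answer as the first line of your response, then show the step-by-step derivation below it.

0-3(w=3) 1-4(w=7) 2-3(w=2)

step 1: add edge 2-3 (w=2); MST = {2-3(w=2)}
step 2: add edge 0-3 (w=3); MST = {0-3(w=3) 2-3(w=2)}
step 3: add edge 1-4 (w=7); MST = {0-3(w=3) 1-4(w=7) 2-3(w=2)}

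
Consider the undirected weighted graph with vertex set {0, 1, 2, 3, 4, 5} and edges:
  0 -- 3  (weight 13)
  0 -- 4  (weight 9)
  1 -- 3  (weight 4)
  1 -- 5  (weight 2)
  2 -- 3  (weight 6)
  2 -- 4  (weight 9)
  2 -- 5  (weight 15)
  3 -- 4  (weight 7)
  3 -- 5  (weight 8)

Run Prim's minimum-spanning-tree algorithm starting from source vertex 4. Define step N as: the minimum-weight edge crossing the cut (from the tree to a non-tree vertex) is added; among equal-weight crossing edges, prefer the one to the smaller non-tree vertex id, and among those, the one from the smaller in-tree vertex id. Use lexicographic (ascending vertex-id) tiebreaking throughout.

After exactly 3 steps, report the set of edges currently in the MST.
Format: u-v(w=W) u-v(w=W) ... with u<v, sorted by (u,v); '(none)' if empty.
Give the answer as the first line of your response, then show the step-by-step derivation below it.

1-3(w=4) 1-5(w=2) 3-4(w=7)

step 1: add edge 3-4 (w=7); MST = {3-4(w=7)}
step 2: add edge 1-3 (w=4); MST = {1-3(w=4) 3-4(w=7)}
step 3: add edge 1-5 (w=2); MST = {1-3(w=4) 1-5(w=2) 3-4(w=7)}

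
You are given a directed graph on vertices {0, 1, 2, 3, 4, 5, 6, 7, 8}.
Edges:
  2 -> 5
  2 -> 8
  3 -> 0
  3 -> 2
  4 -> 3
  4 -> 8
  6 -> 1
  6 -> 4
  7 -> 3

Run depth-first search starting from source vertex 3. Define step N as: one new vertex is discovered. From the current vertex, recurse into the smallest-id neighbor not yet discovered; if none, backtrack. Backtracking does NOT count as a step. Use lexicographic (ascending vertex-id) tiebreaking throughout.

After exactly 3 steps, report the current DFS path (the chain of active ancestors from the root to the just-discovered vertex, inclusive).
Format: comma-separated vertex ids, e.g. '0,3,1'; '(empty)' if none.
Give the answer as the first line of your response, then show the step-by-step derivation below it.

3,2

step 1: discover 3; path=3; order=3
step 2: discover 0; path=3>0; order=3,0
step 3: discover 2; path=3>2; order=3,0,2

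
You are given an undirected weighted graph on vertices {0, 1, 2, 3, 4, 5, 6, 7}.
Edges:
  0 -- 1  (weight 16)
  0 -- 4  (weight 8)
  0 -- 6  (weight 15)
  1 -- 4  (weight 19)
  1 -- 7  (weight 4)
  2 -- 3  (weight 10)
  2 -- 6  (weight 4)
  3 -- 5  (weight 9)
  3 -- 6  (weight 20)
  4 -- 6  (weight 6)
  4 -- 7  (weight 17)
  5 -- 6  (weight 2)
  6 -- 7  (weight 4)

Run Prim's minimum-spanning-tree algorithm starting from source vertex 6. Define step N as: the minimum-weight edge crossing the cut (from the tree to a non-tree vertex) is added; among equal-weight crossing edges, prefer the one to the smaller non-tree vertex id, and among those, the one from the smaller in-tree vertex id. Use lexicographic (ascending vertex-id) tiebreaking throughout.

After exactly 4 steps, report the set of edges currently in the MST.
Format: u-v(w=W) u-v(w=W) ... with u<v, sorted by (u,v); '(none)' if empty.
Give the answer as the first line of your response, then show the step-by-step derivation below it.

1-7(w=4) 2-6(w=4) 5-6(w=2) 6-7(w=4)

step 1: add edge 5-6 (w=2); MST = {5-6(w=2)}
step 2: add edge 2-6 (w=4); MST = {2-6(w=4) 5-6(w=2)}
step 3: add edge 6-7 (w=4); MST = {2-6(w=4) 5-6(w=2) 6-7(w=4)}
step 4: add edge 1-7 (w=4); MST = {1-7(w=4) 2-6(w=4) 5-6(w=2) 6-7(w=4)}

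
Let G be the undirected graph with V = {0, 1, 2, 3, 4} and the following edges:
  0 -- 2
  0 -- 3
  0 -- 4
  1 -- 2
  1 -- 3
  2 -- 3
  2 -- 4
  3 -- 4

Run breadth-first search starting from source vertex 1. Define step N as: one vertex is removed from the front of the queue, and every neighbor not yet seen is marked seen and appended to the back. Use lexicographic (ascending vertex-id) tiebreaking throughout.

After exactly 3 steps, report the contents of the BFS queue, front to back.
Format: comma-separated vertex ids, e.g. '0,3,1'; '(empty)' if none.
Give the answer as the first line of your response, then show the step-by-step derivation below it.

0,4

step 1: dequeue 1; queue=[2,3]; order=1
step 2: dequeue 2; queue=[3,0,4]; order=1,2
step 3: dequeue 3; queue=[0,4]; order=1,2,3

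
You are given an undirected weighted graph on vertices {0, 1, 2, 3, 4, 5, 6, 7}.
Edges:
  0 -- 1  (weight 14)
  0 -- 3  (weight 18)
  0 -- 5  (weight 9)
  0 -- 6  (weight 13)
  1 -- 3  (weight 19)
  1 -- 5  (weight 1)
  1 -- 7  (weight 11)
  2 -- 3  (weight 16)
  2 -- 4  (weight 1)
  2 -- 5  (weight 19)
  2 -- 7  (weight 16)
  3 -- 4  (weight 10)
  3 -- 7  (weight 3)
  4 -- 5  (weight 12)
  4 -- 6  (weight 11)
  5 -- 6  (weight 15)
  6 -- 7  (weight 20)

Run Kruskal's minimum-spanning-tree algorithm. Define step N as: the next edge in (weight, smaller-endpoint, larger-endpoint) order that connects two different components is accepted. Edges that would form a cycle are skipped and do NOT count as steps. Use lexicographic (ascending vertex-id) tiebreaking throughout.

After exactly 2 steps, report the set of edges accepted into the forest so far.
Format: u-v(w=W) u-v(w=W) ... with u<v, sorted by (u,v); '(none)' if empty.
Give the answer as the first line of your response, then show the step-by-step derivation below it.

1-5(w=1) 2-4(w=1)

step 1: add edge 1-5 (w=1); MST = {1-5(w=1)}
step 2: add edge 2-4 (w=1); MST = {1-5(w=1) 2-4(w=1)}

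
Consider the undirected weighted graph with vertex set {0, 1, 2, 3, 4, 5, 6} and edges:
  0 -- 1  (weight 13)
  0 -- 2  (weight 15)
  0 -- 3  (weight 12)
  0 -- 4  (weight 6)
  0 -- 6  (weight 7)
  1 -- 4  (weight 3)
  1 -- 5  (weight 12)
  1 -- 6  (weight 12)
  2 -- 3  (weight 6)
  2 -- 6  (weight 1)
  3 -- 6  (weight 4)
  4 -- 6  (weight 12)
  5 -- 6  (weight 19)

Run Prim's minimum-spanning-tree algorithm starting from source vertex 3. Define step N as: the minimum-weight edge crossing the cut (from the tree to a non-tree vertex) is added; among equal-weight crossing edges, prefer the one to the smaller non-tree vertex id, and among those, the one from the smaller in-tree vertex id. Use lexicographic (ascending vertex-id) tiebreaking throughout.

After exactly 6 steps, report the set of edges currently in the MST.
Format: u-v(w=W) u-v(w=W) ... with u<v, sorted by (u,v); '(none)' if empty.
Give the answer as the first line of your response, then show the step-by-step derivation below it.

0-4(w=6) 0-6(w=7) 1-4(w=3) 1-5(w=12) 2-6(w=1) 3-6(w=4)

step 1: add edge 3-6 (w=4); MST = {3-6(w=4)}
step 2: add edge 2-6 (w=1); MST = {2-6(w=1) 3-6(w=4)}
step 3: add edge 0-6 (w=7); MST = {0-6(w=7) 2-6(w=1) 3-6(w=4)}
step 4: add edge 0-4 (w=6); MST = {0-4(w=6) 0-6(w=7) 2-6(w=1) 3-6(w=4)}
step 5: add edge 1-4 (w=3); MST = {0-4(w=6) 0-6(w=7) 1-4(w=3) 2-6(w=1) 3-6(w=4)}
step 6: add edge 1-5 (w=12); MST = {0-4(w=6) 0-6(w=7) 1-4(w=3) 1-5(w=12) 2-6(w=1) 3-6(w=4)}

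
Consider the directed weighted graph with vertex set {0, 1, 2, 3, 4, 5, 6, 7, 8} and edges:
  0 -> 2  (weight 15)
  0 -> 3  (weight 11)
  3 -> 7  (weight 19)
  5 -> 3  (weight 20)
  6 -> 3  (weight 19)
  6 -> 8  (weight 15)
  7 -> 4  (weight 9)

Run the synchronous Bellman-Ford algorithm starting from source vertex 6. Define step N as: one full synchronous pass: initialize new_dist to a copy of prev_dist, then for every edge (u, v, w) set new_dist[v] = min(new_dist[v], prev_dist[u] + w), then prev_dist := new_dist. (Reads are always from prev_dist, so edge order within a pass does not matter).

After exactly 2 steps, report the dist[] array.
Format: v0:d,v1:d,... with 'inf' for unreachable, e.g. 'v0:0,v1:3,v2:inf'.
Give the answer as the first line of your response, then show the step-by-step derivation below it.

v0:inf,v1:inf,v2:inf,v3:19,v4:inf,v5:inf,v6:0,v7:38,v8:15

step 1: dist = v0:inf,v1:inf,v2:inf,v3:19,v4:inf,v5:inf,v6:0,v7:inf,v8:15
step 2: dist = v0:inf,v1:inf,v2:inf,v3:19,v4:inf,v5:inf,v6:0,v7:38,v8:15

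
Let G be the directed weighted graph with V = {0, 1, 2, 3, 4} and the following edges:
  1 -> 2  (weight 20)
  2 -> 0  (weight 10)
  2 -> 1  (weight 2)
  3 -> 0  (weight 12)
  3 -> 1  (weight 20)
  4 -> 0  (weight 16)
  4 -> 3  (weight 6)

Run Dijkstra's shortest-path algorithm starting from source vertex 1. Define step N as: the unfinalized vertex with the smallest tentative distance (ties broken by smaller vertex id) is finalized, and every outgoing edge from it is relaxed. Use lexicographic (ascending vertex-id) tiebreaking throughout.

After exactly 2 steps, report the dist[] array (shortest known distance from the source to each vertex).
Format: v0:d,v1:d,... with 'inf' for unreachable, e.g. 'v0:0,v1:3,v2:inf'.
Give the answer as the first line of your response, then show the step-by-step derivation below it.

v0:30,v1:0,v2:20,v3:inf,v4:inf

step 1: dist = v0:inf,v1:0,v2:20,v3:inf,v4:inf
step 2: dist = v0:30,v1:0,v2:20,v3:inf,v4:inf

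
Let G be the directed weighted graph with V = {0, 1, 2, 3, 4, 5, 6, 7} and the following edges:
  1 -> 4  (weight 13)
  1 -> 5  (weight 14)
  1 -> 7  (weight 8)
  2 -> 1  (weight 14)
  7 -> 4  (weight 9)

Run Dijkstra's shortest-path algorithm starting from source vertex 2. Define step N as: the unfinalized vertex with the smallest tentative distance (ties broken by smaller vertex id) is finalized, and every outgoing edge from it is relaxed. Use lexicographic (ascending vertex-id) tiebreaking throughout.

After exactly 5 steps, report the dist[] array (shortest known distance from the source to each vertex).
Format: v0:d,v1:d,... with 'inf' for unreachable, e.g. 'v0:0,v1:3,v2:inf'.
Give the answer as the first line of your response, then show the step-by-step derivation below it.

v0:inf,v1:14,v2:0,v3:inf,v4:27,v5:28,v6:inf,v7:22

step 1: dist = v0:inf,v1:14,v2:0,v3:inf,v4:inf,v5:inf,v6:inf,v7:inf
step 2: dist = v0:inf,v1:14,v2:0,v3:inf,v4:27,v5:28,v6:inf,v7:22
step 3: dist = v0:inf,v1:14,v2:0,v3:inf,v4:27,v5:28,v6:inf,v7:22
step 4: dist = v0:inf,v1:14,v2:0,v3:inf,v4:27,v5:28,v6:inf,v7:22
step 5: dist = v0:inf,v1:14,v2:0,v3:inf,v4:27,v5:28,v6:inf,v7:22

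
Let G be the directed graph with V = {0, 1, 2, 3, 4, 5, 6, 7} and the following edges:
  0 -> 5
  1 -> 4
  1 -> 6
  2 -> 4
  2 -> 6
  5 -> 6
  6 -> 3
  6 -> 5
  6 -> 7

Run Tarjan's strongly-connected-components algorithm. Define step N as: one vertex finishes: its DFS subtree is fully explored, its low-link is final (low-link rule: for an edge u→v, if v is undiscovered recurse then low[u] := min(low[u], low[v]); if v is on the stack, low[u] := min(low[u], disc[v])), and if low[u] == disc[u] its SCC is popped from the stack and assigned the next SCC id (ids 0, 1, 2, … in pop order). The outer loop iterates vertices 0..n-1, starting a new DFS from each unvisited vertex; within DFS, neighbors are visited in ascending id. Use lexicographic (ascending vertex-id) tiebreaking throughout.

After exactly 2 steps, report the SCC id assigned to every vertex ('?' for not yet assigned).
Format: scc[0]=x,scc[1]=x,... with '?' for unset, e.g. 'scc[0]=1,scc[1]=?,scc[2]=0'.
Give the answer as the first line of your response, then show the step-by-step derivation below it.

scc[0]=?,scc[1]=?,scc[2]=?,scc[3]=0,scc[4]=?,scc[5]=?,scc[6]=?,scc[7]=1

step 1: low=(low[0]=0,low[1]=?,low[2]=?,low[3]=3,low[4]=?,low[5]=1,low[6]=2,low[7]=?); scc=(scc[0]=?,scc[1]=?,scc[2]=?,scc[3]=0,scc[4]=?,scc[5]=?,scc[6]=?,scc[7]=?)
step 2: low=(low[0]=0,low[1]=?,low[2]=?,low[3]=3,low[4]=?,low[5]=1,low[6]=1,low[7]=4); scc=(scc[0]=?,scc[1]=?,scc[2]=?,scc[3]=0,scc[4]=?,scc[5]=?,scc[6]=?,scc[7]=1)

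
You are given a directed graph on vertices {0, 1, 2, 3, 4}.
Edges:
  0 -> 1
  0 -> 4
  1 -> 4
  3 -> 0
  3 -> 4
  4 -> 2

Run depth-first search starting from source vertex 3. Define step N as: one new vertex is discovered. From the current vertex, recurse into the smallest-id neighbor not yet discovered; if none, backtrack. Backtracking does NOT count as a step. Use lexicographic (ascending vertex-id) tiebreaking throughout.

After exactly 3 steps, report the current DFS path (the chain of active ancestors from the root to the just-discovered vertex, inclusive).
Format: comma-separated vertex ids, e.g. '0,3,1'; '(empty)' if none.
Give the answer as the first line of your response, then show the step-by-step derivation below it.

3,0,1

step 1: discover 3; path=3; order=3
step 2: discover 0; path=3>0; order=3,0
step 3: discover 1; path=3>0>1; order=3,0,1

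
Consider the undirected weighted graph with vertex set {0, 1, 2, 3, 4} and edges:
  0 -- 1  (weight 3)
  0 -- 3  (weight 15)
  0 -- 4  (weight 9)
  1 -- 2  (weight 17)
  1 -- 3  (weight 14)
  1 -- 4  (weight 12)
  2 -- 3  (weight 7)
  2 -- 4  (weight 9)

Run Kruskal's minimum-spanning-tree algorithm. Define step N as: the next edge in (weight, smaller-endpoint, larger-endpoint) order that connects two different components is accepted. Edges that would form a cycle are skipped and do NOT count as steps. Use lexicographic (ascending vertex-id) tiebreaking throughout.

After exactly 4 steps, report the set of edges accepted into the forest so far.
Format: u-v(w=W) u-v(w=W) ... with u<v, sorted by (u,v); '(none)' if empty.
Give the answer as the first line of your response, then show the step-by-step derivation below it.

0-1(w=3) 0-4(w=9) 2-3(w=7) 2-4(w=9)

step 1: add edge 0-1 (w=3); MST = {0-1(w=3)}
step 2: add edge 2-3 (w=7); MST = {0-1(w=3) 2-3(w=7)}
step 3: add edge 0-4 (w=9); MST = {0-1(w=3) 0-4(w=9) 2-3(w=7)}
step 4: add edge 2-4 (w=9); MST = {0-1(w=3) 0-4(w=9) 2-3(w=7) 2-4(w=9)}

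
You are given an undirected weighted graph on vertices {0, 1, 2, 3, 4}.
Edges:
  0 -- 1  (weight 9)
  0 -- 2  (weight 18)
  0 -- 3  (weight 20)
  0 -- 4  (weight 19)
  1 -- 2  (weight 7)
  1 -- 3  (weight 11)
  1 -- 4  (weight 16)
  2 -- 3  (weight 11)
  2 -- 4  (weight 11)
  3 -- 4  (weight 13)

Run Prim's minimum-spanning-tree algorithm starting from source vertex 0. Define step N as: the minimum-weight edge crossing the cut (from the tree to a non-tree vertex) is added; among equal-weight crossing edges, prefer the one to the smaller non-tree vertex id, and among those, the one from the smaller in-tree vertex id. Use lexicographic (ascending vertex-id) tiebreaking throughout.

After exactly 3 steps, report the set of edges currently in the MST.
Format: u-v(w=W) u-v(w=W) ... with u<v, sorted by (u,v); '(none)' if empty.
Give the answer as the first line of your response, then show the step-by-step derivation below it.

0-1(w=9) 1-2(w=7) 1-3(w=11)

step 1: add edge 0-1 (w=9); MST = {0-1(w=9)}
step 2: add edge 1-2 (w=7); MST = {0-1(w=9) 1-2(w=7)}
step 3: add edge 1-3 (w=11); MST = {0-1(w=9) 1-2(w=7) 1-3(w=11)}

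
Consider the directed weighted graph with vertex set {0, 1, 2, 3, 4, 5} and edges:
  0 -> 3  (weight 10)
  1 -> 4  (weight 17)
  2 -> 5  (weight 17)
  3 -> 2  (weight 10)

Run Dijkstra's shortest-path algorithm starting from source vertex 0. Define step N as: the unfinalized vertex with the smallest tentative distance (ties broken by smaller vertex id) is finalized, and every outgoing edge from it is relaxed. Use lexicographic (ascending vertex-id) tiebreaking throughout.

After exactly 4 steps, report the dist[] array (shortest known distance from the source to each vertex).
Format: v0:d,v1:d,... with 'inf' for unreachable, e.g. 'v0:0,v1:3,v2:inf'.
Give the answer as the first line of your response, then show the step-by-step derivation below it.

v0:0,v1:inf,v2:20,v3:10,v4:inf,v5:37

step 1: dist = v0:0,v1:inf,v2:inf,v3:10,v4:inf,v5:inf
step 2: dist = v0:0,v1:inf,v2:20,v3:10,v4:inf,v5:inf
step 3: dist = v0:0,v1:inf,v2:20,v3:10,v4:inf,v5:37
step 4: dist = v0:0,v1:inf,v2:20,v3:10,v4:inf,v5:37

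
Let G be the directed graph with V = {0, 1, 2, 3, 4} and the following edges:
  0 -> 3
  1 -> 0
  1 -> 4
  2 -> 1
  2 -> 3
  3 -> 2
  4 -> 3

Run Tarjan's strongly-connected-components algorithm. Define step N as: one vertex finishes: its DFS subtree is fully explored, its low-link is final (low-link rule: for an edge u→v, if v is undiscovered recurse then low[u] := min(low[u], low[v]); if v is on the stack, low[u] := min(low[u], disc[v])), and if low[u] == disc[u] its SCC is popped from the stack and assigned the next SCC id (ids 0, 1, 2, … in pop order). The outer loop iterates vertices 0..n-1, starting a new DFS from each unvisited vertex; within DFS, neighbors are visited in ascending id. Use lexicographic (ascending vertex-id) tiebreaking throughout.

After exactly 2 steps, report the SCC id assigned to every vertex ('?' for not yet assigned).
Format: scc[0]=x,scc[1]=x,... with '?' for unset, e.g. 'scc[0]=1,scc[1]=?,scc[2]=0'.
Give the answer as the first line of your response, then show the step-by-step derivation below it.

scc[0]=?,scc[1]=?,scc[2]=?,scc[3]=?,scc[4]=?

step 1: low=(low[0]=0,low[1]=0,low[2]=2,low[3]=1,low[4]=1); scc=(scc[0]=?,scc[1]=?,scc[2]=?,scc[3]=?,scc[4]=?)
step 2: low=(low[0]=0,low[1]=0,low[2]=2,low[3]=1,low[4]=1); scc=(scc[0]=?,scc[1]=?,scc[2]=?,scc[3]=?,scc[4]=?)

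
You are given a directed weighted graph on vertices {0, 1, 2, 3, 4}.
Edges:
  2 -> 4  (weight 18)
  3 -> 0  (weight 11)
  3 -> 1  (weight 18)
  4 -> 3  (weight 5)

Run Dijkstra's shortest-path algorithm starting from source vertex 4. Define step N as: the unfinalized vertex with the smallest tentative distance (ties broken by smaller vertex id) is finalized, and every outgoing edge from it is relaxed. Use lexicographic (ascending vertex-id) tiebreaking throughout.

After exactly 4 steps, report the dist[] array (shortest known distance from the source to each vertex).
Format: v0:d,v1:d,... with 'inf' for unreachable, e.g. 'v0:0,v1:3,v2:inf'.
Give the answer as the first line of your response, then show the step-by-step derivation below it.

v0:16,v1:23,v2:inf,v3:5,v4:0

step 1: dist = v0:inf,v1:inf,v2:inf,v3:5,v4:0
step 2: dist = v0:16,v1:23,v2:inf,v3:5,v4:0
step 3: dist = v0:16,v1:23,v2:inf,v3:5,v4:0
step 4: dist = v0:16,v1:23,v2:inf,v3:5,v4:0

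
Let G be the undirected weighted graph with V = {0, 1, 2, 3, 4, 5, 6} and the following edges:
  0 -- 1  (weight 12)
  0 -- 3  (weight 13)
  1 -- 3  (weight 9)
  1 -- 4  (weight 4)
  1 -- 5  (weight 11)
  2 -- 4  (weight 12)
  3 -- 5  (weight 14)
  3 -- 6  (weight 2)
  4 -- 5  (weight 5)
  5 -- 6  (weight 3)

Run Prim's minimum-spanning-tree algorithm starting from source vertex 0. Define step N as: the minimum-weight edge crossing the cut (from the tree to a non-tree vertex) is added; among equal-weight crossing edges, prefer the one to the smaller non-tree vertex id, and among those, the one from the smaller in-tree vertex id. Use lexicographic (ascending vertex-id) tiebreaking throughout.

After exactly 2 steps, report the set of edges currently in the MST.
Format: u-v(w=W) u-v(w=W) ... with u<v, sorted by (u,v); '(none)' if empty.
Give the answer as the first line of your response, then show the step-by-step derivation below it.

0-1(w=12) 1-4(w=4)

step 1: add edge 0-1 (w=12); MST = {0-1(w=12)}
step 2: add edge 1-4 (w=4); MST = {0-1(w=12) 1-4(w=4)}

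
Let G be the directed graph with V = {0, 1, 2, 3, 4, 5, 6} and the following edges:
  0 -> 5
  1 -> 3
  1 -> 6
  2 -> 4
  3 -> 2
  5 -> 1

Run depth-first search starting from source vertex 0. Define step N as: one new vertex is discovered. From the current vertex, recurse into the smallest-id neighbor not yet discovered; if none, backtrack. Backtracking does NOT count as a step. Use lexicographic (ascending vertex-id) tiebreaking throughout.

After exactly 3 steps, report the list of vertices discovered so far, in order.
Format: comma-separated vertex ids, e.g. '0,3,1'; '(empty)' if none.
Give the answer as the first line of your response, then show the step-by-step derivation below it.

0,5,1

step 1: discover 0; path=0; order=0
step 2: discover 5; path=0>5; order=0,5
step 3: discover 1; path=0>5>1; order=0,5,1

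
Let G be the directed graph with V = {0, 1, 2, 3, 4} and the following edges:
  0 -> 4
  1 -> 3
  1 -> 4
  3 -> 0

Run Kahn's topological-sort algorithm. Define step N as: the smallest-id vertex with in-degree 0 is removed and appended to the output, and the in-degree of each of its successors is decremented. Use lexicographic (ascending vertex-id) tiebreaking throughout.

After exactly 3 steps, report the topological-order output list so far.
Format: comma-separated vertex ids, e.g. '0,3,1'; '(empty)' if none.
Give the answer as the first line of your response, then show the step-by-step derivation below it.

1,2,3

step 1: output 1; order=[1]; indeg=(1,0,0,0,1)
step 2: output 2; order=[1,2]; indeg=(1,0,0,0,1)
step 3: output 3; order=[1,2,3]; indeg=(0,0,0,0,1)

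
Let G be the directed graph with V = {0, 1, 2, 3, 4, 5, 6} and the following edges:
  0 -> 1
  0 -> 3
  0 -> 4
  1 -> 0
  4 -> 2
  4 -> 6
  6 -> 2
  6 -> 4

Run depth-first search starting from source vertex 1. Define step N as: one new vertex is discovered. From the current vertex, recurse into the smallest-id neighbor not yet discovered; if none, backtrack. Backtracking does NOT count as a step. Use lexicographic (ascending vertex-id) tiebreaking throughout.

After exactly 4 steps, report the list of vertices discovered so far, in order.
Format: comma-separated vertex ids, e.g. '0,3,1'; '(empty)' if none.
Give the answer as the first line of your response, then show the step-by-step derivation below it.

1,0,3,4

step 1: discover 1; path=1; order=1
step 2: discover 0; path=1>0; order=1,0
step 3: discover 3; path=1>0>3; order=1,0,3
step 4: discover 4; path=1>0>4; order=1,0,3,4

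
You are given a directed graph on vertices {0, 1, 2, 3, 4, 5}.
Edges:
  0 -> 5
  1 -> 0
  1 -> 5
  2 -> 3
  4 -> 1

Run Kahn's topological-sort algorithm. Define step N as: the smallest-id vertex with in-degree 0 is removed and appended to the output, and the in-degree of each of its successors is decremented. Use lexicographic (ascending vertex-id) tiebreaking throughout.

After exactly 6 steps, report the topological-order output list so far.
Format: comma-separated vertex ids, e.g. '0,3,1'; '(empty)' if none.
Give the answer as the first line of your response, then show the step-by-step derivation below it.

2,3,4,1,0,5

step 1: output 2; order=[2]; indeg=(1,1,0,0,0,2)
step 2: output 3; order=[2,3]; indeg=(1,1,0,0,0,2)
step 3: output 4; order=[2,3,4]; indeg=(1,0,0,0,0,2)
step 4: output 1; order=[2,3,4,1]; indeg=(0,0,0,0,0,1)
step 5: output 0; order=[2,3,4,1,0]; indeg=(0,0,0,0,0,0)
step 6: output 5; order=[2,3,4,1,0,5]; indeg=(0,0,0,0,0,0)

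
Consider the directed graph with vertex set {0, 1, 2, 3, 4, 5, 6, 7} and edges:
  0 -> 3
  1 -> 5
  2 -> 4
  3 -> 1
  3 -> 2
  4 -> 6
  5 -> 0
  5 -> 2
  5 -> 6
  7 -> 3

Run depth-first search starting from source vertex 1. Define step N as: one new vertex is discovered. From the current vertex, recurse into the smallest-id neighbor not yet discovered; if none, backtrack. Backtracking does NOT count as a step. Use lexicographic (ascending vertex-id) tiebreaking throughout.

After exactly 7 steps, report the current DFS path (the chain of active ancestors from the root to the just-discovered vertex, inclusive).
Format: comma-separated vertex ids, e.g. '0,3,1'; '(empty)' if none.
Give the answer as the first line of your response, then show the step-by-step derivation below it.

1,5,0,3,2,4,6

step 1: discover 1; path=1; order=1
step 2: discover 5; path=1>5; order=1,5
step 3: discover 0; path=1>5>0; order=1,5,0
step 4: discover 3; path=1>5>0>3; order=1,5,0,3
step 5: discover 2; path=1>5>0>3>2; order=1,5,0,3,2
step 6: discover 4; path=1>5>0>3>2>4; order=1,5,0,3,2,4
step 7: discover 6; path=1>5>0>3>2>4>6; order=1,5,0,3,2,4,6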